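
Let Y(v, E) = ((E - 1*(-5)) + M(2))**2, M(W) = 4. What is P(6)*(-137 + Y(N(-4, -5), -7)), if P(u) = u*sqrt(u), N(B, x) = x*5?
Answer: -798*sqrt(6) ≈ -1954.7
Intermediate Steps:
N(B, x) = 5*x
P(u) = u**(3/2)
Y(v, E) = (9 + E)**2 (Y(v, E) = ((E - 1*(-5)) + 4)**2 = ((E + 5) + 4)**2 = ((5 + E) + 4)**2 = (9 + E)**2)
P(6)*(-137 + Y(N(-4, -5), -7)) = 6**(3/2)*(-137 + (9 - 7)**2) = (6*sqrt(6))*(-137 + 2**2) = (6*sqrt(6))*(-137 + 4) = (6*sqrt(6))*(-133) = -798*sqrt(6)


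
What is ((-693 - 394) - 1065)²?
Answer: 4631104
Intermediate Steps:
((-693 - 394) - 1065)² = (-1087 - 1065)² = (-2152)² = 4631104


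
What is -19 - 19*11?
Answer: -228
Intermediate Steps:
-19 - 19*11 = -19 - 209 = -228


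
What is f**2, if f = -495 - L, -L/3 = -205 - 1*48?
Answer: 1572516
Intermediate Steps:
L = 759 (L = -3*(-205 - 1*48) = -3*(-205 - 48) = -3*(-253) = 759)
f = -1254 (f = -495 - 1*759 = -495 - 759 = -1254)
f**2 = (-1254)**2 = 1572516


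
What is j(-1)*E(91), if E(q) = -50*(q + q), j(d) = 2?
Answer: -18200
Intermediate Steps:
E(q) = -100*q
j(-1)*E(91) = 2*(-100*91) = 2*(-9100) = -18200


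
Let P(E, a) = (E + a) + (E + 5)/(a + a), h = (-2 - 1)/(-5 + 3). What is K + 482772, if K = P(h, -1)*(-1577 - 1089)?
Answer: 980207/2 ≈ 4.9010e+5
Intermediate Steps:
h = 3/2 (h = -3/(-2) = -3*(-½) = 3/2 ≈ 1.5000)
P(E, a) = E + a + (5 + E)/(2*a) (P(E, a) = (E + a) + (5 + E)/((2*a)) = (E + a) + (5 + E)*(1/(2*a)) = (E + a) + (5 + E)/(2*a) = E + a + (5 + E)/(2*a))
K = 14663/2 (K = ((½)*(5 + 3/2 + 2*(-1)*(3/2 - 1))/(-1))*(-1577 - 1089) = ((½)*(-1)*(5 + 3/2 + 2*(-1)*(½)))*(-2666) = ((½)*(-1)*(5 + 3/2 - 1))*(-2666) = ((½)*(-1)*(11/2))*(-2666) = -11/4*(-2666) = 14663/2 ≈ 7331.5)
K + 482772 = 14663/2 + 482772 = 980207/2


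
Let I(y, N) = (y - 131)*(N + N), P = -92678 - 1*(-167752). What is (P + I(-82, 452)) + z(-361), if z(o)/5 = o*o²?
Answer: -235346883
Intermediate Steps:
P = 75074 (P = -92678 + 167752 = 75074)
z(o) = 5*o³ (z(o) = 5*(o*o²) = 5*o³)
I(y, N) = 2*N*(-131 + y) (I(y, N) = (-131 + y)*(2*N) = 2*N*(-131 + y))
(P + I(-82, 452)) + z(-361) = (75074 + 2*452*(-131 - 82)) + 5*(-361)³ = (75074 + 2*452*(-213)) + 5*(-47045881) = (75074 - 192552) - 235229405 = -117478 - 235229405 = -235346883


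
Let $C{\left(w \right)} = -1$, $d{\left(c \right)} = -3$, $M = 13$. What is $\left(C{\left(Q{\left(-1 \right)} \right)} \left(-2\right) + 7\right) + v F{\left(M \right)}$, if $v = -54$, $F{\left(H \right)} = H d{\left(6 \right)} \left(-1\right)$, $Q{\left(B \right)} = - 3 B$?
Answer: $-2097$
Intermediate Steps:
$F{\left(H \right)} = 3 H$ ($F{\left(H \right)} = H \left(-3\right) \left(-1\right) = - 3 H \left(-1\right) = 3 H$)
$\left(C{\left(Q{\left(-1 \right)} \right)} \left(-2\right) + 7\right) + v F{\left(M \right)} = \left(\left(-1\right) \left(-2\right) + 7\right) - 54 \cdot 3 \cdot 13 = \left(2 + 7\right) - 2106 = 9 - 2106 = -2097$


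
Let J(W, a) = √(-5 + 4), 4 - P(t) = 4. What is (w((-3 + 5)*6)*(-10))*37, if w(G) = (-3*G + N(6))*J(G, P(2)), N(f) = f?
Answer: 11100*I ≈ 11100.0*I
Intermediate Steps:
P(t) = 0 (P(t) = 4 - 1*4 = 4 - 4 = 0)
J(W, a) = I (J(W, a) = √(-1) = I)
w(G) = I*(6 - 3*G) (w(G) = (-3*G + 6)*I = (6 - 3*G)*I = I*(6 - 3*G))
(w((-3 + 5)*6)*(-10))*37 = ((3*I*(2 - (-3 + 5)*6))*(-10))*37 = ((3*I*(2 - 2*6))*(-10))*37 = ((3*I*(2 - 1*12))*(-10))*37 = ((3*I*(2 - 12))*(-10))*37 = ((3*I*(-10))*(-10))*37 = (-30*I*(-10))*37 = (300*I)*37 = 11100*I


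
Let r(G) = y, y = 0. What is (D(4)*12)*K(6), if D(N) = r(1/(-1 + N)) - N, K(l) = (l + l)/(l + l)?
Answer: -48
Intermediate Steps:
r(G) = 0
K(l) = 1 (K(l) = (2*l)/((2*l)) = (2*l)*(1/(2*l)) = 1)
D(N) = -N (D(N) = 0 - N = -N)
(D(4)*12)*K(6) = (-1*4*12)*1 = -4*12*1 = -48*1 = -48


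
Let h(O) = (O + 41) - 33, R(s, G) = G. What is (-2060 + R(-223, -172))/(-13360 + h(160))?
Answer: 279/1649 ≈ 0.16919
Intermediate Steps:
h(O) = 8 + O (h(O) = (41 + O) - 33 = 8 + O)
(-2060 + R(-223, -172))/(-13360 + h(160)) = (-2060 - 172)/(-13360 + (8 + 160)) = -2232/(-13360 + 168) = -2232/(-13192) = -2232*(-1/13192) = 279/1649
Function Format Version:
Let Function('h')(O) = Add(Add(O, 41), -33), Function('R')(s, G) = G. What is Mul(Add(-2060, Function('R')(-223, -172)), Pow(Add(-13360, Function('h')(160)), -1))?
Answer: Rational(279, 1649) ≈ 0.16919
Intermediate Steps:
Function('h')(O) = Add(8, O) (Function('h')(O) = Add(Add(41, O), -33) = Add(8, O))
Mul(Add(-2060, Function('R')(-223, -172)), Pow(Add(-13360, Function('h')(160)), -1)) = Mul(Add(-2060, -172), Pow(Add(-13360, Add(8, 160)), -1)) = Mul(-2232, Pow(Add(-13360, 168), -1)) = Mul(-2232, Pow(-13192, -1)) = Mul(-2232, Rational(-1, 13192)) = Rational(279, 1649)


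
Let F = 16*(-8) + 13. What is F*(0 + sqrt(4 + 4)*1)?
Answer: -230*sqrt(2) ≈ -325.27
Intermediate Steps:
F = -115 (F = -128 + 13 = -115)
F*(0 + sqrt(4 + 4)*1) = -115*(0 + sqrt(4 + 4)*1) = -115*(0 + sqrt(8)*1) = -115*(0 + (2*sqrt(2))*1) = -115*(0 + 2*sqrt(2)) = -230*sqrt(2)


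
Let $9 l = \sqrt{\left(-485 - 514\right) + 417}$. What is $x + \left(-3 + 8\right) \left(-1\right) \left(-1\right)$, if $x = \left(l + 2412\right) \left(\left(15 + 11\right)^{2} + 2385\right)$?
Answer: $7383137 + \frac{3061 i \sqrt{582}}{9} \approx 7.3831 \cdot 10^{6} + 8205.1 i$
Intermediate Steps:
$l = \frac{i \sqrt{582}}{9}$ ($l = \frac{\sqrt{\left(-485 - 514\right) + 417}}{9} = \frac{\sqrt{-999 + 417}}{9} = \frac{\sqrt{-582}}{9} = \frac{i \sqrt{582}}{9} \approx 2.6805 i$)
$x = 7383132 + \frac{3061 i \sqrt{582}}{9}$ ($x = \left(\frac{i \sqrt{582}}{9} + 2412\right) \left(\left(15 + 11\right)^{2} + 2385\right) = \left(2412 + \frac{i \sqrt{582}}{9}\right) \left(26^{2} + 2385\right) = \left(2412 + \frac{i \sqrt{582}}{9}\right) \left(676 + 2385\right) = \left(2412 + \frac{i \sqrt{582}}{9}\right) 3061 = 7383132 + \frac{3061 i \sqrt{582}}{9} \approx 7.3831 \cdot 10^{6} + 8205.1 i$)
$x + \left(-3 + 8\right) \left(-1\right) \left(-1\right) = \left(7383132 + \frac{3061 i \sqrt{582}}{9}\right) + \left(-3 + 8\right) \left(-1\right) \left(-1\right) = \left(7383132 + \frac{3061 i \sqrt{582}}{9}\right) + 5 \left(-1\right) \left(-1\right) = \left(7383132 + \frac{3061 i \sqrt{582}}{9}\right) - -5 = \left(7383132 + \frac{3061 i \sqrt{582}}{9}\right) + 5 = 7383137 + \frac{3061 i \sqrt{582}}{9}$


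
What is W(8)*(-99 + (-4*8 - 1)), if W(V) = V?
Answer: -1056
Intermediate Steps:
W(8)*(-99 + (-4*8 - 1)) = 8*(-99 + (-4*8 - 1)) = 8*(-99 + (-32 - 1)) = 8*(-99 - 33) = 8*(-132) = -1056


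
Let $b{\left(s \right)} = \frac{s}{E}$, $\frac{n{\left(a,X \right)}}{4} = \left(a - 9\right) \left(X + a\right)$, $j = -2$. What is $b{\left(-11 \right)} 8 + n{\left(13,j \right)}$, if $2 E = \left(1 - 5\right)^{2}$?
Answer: $165$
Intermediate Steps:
$n{\left(a,X \right)} = 4 \left(-9 + a\right) \left(X + a\right)$ ($n{\left(a,X \right)} = 4 \left(a - 9\right) \left(X + a\right) = 4 \left(-9 + a\right) \left(X + a\right)$)
$E = 8$ ($E = \frac{\left(1 - 5\right)^{2}}{2} = \frac{\left(-4\right)^{2}}{2} = \frac{1}{2} \cdot 16 = 8$)
$b{\left(s \right)} = \frac{s}{8}$
$b{\left(-11 \right)} 8 + n{\left(13,j \right)} = \frac{1}{8} \left(-11\right) 8 + \left(\left(-36\right) \left(-2\right) - 468 + 4 \cdot 13^{2} + 4 \left(-2\right) 13\right) = \left(- \frac{11}{8}\right) 8 + \left(72 - 468 + 4 \cdot 169 - 104\right) = -11 + \left(72 - 468 + 676 - 104\right) = -11 + 176 = 165$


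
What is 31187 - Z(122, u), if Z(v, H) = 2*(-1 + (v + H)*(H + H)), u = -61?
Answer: 46073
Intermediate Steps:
Z(v, H) = -2 + 4*H*(H + v) (Z(v, H) = 2*(-1 + (H + v)*(2*H)) = 2*(-1 + 2*H*(H + v)) = -2 + 4*H*(H + v))
31187 - Z(122, u) = 31187 - (-2 + 4*(-61)² + 4*(-61)*122) = 31187 - (-2 + 4*3721 - 29768) = 31187 - (-2 + 14884 - 29768) = 31187 - 1*(-14886) = 31187 + 14886 = 46073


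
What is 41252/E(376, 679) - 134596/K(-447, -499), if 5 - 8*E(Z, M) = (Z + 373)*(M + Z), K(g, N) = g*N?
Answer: -89983736044/88127125035 ≈ -1.0211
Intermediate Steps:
K(g, N) = N*g
E(Z, M) = 5/8 - (373 + Z)*(M + Z)/8 (E(Z, M) = 5/8 - (Z + 373)*(M + Z)/8 = 5/8 - (373 + Z)*(M + Z)/8)
41252/E(376, 679) - 134596/K(-447, -499) = 41252/(5/8 - 373/8*679 - 373/8*376 - 1/8*376**2 - 1/8*679*376) - 134596/((-499*(-447))) = 41252/(5/8 - 253267/8 - 17531 - 1/8*141376 - 31913) - 134596/223053 = 41252/(5/8 - 253267/8 - 17531 - 17672 - 31913) - 134596*1/223053 = 41252/(-395095/4) - 134596/223053 = 41252*(-4/395095) - 134596/223053 = -165008/395095 - 134596/223053 = -89983736044/88127125035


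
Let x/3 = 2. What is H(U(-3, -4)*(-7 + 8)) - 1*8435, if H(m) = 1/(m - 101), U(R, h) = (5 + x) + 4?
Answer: -725411/86 ≈ -8435.0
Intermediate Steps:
x = 6 (x = 3*2 = 6)
U(R, h) = 15 (U(R, h) = (5 + 6) + 4 = 11 + 4 = 15)
H(m) = 1/(-101 + m)
H(U(-3, -4)*(-7 + 8)) - 1*8435 = 1/(-101 + 15*(-7 + 8)) - 1*8435 = 1/(-101 + 15*1) - 8435 = 1/(-101 + 15) - 8435 = 1/(-86) - 8435 = -1/86 - 8435 = -725411/86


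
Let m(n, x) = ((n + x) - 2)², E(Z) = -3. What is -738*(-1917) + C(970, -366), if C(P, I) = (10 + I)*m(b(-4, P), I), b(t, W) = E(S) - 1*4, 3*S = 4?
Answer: -48647754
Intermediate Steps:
S = 4/3 (S = (⅓)*4 = 4/3 ≈ 1.3333)
b(t, W) = -7 (b(t, W) = -3 - 1*4 = -3 - 4 = -7)
m(n, x) = (-2 + n + x)²
C(P, I) = (-9 + I)²*(10 + I) (C(P, I) = (10 + I)*(-2 - 7 + I)² = (10 + I)*(-9 + I)² = (-9 + I)²*(10 + I))
-738*(-1917) + C(970, -366) = -738*(-1917) + (-9 - 366)²*(10 - 366) = 1414746 + (-375)²*(-356) = 1414746 + 140625*(-356) = 1414746 - 50062500 = -48647754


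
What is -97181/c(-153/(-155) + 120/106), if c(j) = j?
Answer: -114048845/2487 ≈ -45858.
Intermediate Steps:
-97181/c(-153/(-155) + 120/106) = -97181/(-153/(-155) + 120/106) = -97181/(-153*(-1/155) + 120*(1/106)) = -97181/(153/155 + 60/53) = -97181/17409/8215 = -97181*8215/17409 = -114048845/2487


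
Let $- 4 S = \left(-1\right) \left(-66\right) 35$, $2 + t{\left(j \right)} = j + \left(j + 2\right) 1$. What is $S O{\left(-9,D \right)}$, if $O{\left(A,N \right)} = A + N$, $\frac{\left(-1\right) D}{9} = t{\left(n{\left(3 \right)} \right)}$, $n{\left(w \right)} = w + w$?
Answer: $\frac{135135}{2} \approx 67568.0$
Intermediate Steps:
$n{\left(w \right)} = 2 w$
$t{\left(j \right)} = 2 j$ ($t{\left(j \right)} = -2 + \left(j + \left(j + 2\right) 1\right) = -2 + \left(j + \left(2 + j\right) 1\right) = -2 + \left(j + \left(2 + j\right)\right) = -2 + \left(2 + 2 j\right) = 2 j$)
$S = - \frac{1155}{2}$ ($S = - \frac{\left(-1\right) \left(-66\right) 35}{4} = - \frac{66 \cdot 35}{4} = \left(- \frac{1}{4}\right) 2310 = - \frac{1155}{2} \approx -577.5$)
$D = -108$ ($D = - 9 \cdot 2 \cdot 2 \cdot 3 = - 9 \cdot 2 \cdot 6 = \left(-9\right) 12 = -108$)
$S O{\left(-9,D \right)} = - \frac{1155 \left(-9 - 108\right)}{2} = \left(- \frac{1155}{2}\right) \left(-117\right) = \frac{135135}{2}$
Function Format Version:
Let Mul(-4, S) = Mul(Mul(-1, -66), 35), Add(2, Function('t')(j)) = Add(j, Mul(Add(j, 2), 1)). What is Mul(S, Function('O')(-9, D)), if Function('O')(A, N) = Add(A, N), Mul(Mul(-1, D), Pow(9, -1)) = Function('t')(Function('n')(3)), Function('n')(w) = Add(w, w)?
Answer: Rational(135135, 2) ≈ 67568.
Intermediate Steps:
Function('n')(w) = Mul(2, w)
Function('t')(j) = Mul(2, j) (Function('t')(j) = Add(-2, Add(j, Mul(Add(j, 2), 1))) = Add(-2, Add(j, Mul(Add(2, j), 1))) = Add(-2, Add(j, Add(2, j))) = Add(-2, Add(2, Mul(2, j))) = Mul(2, j))
S = Rational(-1155, 2) (S = Mul(Rational(-1, 4), Mul(Mul(-1, -66), 35)) = Mul(Rational(-1, 4), Mul(66, 35)) = Mul(Rational(-1, 4), 2310) = Rational(-1155, 2) ≈ -577.50)
D = -108 (D = Mul(-9, Mul(2, Mul(2, 3))) = Mul(-9, Mul(2, 6)) = Mul(-9, 12) = -108)
Mul(S, Function('O')(-9, D)) = Mul(Rational(-1155, 2), Add(-9, -108)) = Mul(Rational(-1155, 2), -117) = Rational(135135, 2)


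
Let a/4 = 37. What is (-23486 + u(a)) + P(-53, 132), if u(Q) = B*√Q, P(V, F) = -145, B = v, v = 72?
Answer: -23631 + 144*√37 ≈ -22755.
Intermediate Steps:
a = 148 (a = 4*37 = 148)
B = 72
u(Q) = 72*√Q
(-23486 + u(a)) + P(-53, 132) = (-23486 + 72*√148) - 145 = (-23486 + 72*(2*√37)) - 145 = (-23486 + 144*√37) - 145 = -23631 + 144*√37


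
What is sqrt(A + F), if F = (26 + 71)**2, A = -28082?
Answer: I*sqrt(18673) ≈ 136.65*I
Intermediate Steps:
F = 9409 (F = 97**2 = 9409)
sqrt(A + F) = sqrt(-28082 + 9409) = sqrt(-18673) = I*sqrt(18673)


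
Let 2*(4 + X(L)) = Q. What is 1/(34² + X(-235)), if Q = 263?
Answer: 2/2567 ≈ 0.00077912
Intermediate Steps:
X(L) = 255/2 (X(L) = -4 + (½)*263 = -4 + 263/2 = 255/2)
1/(34² + X(-235)) = 1/(34² + 255/2) = 1/(1156 + 255/2) = 1/(2567/2) = 2/2567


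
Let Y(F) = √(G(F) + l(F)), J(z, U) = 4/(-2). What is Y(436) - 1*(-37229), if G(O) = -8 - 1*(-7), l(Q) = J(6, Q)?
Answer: 37229 + I*√3 ≈ 37229.0 + 1.732*I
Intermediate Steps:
J(z, U) = -2 (J(z, U) = 4*(-½) = -2)
l(Q) = -2
G(O) = -1 (G(O) = -8 + 7 = -1)
Y(F) = I*√3 (Y(F) = √(-1 - 2) = √(-3) = I*√3)
Y(436) - 1*(-37229) = I*√3 - 1*(-37229) = I*√3 + 37229 = 37229 + I*√3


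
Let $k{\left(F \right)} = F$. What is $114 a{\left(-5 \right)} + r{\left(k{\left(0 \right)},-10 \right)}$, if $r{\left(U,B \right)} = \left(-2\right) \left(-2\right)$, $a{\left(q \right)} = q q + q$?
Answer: $2284$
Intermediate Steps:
$a{\left(q \right)} = q + q^{2}$ ($a{\left(q \right)} = q^{2} + q = q + q^{2}$)
$r{\left(U,B \right)} = 4$
$114 a{\left(-5 \right)} + r{\left(k{\left(0 \right)},-10 \right)} = 114 \left(- 5 \left(1 - 5\right)\right) + 4 = 114 \left(\left(-5\right) \left(-4\right)\right) + 4 = 114 \cdot 20 + 4 = 2280 + 4 = 2284$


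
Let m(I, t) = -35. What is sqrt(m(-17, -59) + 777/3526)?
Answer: I*sqrt(432403958)/3526 ≈ 5.8974*I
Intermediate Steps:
sqrt(m(-17, -59) + 777/3526) = sqrt(-35 + 777/3526) = sqrt(-122633/3526) = I*sqrt(432403958)/3526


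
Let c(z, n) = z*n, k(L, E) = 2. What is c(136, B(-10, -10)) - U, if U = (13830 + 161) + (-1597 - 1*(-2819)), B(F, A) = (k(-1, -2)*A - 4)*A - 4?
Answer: 16883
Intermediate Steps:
B(F, A) = -4 + A*(-4 + 2*A) (B(F, A) = (2*A - 4)*A - 4 = (-4 + 2*A)*A - 4 = A*(-4 + 2*A) - 4 = -4 + A*(-4 + 2*A))
c(z, n) = n*z
U = 15213 (U = 13991 + (-1597 + 2819) = 13991 + 1222 = 15213)
c(136, B(-10, -10)) - U = (-4 - 4*(-10) + 2*(-10)²)*136 - 1*15213 = (-4 + 40 + 2*100)*136 - 15213 = (-4 + 40 + 200)*136 - 15213 = 236*136 - 15213 = 32096 - 15213 = 16883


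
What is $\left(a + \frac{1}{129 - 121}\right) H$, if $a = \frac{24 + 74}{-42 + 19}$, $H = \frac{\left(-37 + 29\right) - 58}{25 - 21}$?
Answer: $\frac{25113}{368} \approx 68.242$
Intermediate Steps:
$H = - \frac{33}{2}$ ($H = \frac{-8 - 58}{4} = \left(-66\right) \frac{1}{4} = - \frac{33}{2} \approx -16.5$)
$a = - \frac{98}{23}$ ($a = \frac{98}{-23} = 98 \left(- \frac{1}{23}\right) = - \frac{98}{23} \approx -4.2609$)
$\left(a + \frac{1}{129 - 121}\right) H = \left(- \frac{98}{23} + \frac{1}{129 - 121}\right) \left(- \frac{33}{2}\right) = \left(- \frac{98}{23} + \frac{1}{8}\right) \left(- \frac{33}{2}\right) = \left(- \frac{761}{184}\right) \left(- \frac{33}{2}\right) = \frac{25113}{368}$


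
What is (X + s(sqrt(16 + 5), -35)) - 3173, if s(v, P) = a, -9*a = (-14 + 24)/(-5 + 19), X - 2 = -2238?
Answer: -340772/63 ≈ -5409.1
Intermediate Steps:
X = -2236 (X = 2 - 2238 = -2236)
a = -5/63 (a = -(-14 + 24)/(9*(-5 + 19)) = -10/(9*14) = -1/9*5/7 = -5/63 ≈ -0.079365)
s(v, P) = -5/63
(X + s(sqrt(16 + 5), -35)) - 3173 = (-2236 - 5/63) - 3173 = -140873/63 - 3173 = -340772/63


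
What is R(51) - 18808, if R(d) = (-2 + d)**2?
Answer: -16407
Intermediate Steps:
R(51) - 18808 = (-2 + 51)**2 - 18808 = 49**2 - 18808 = 2401 - 18808 = -16407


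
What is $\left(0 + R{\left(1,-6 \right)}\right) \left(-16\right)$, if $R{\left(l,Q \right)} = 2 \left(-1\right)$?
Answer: $32$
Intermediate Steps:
$R{\left(l,Q \right)} = -2$
$\left(0 + R{\left(1,-6 \right)}\right) \left(-16\right) = \left(0 - 2\right) \left(-16\right) = \left(-2\right) \left(-16\right) = 32$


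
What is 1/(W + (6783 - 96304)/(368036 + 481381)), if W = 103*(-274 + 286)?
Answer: 849417/1049789891 ≈ 0.00080913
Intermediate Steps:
W = 1236 (W = 103*12 = 1236)
1/(W + (6783 - 96304)/(368036 + 481381)) = 1/(1236 + (6783 - 96304)/(368036 + 481381)) = 1/(1236 - 89521/849417) = 1/(1049789891/849417) = 849417/1049789891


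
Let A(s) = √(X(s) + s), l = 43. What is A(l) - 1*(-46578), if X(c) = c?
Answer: 46578 + √86 ≈ 46587.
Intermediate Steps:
A(s) = √2*√s (A(s) = √(s + s) = √(2*s) = √2*√s)
A(l) - 1*(-46578) = √2*√43 - 1*(-46578) = √86 + 46578 = 46578 + √86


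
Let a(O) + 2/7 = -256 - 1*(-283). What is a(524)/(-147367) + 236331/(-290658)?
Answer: -7389275345/9085872194 ≈ -0.81327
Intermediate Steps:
a(O) = 187/7 (a(O) = -2/7 + (-256 - 1*(-283)) = -2/7 + (-256 + 283) = -2/7 + 27 = 187/7)
a(524)/(-147367) + 236331/(-290658) = (187/7)/(-147367) + 236331/(-290658) = (187/7)*(-1/147367) + 236331*(-1/290658) = -17/93779 - 78777/96886 = -7389275345/9085872194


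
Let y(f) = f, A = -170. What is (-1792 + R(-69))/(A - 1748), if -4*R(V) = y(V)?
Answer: 7099/7672 ≈ 0.92531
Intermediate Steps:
R(V) = -V/4
(-1792 + R(-69))/(A - 1748) = (-1792 - ¼*(-69))/(-170 - 1748) = (-1792 + 69/4)/(-1918) = -7099/4*(-1/1918) = 7099/7672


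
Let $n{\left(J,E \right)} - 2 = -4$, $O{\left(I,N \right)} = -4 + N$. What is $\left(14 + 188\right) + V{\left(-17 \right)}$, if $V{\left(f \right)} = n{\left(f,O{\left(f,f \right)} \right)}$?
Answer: $200$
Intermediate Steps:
$n{\left(J,E \right)} = -2$ ($n{\left(J,E \right)} = 2 - 4 = -2$)
$V{\left(f \right)} = -2$
$\left(14 + 188\right) + V{\left(-17 \right)} = \left(14 + 188\right) - 2 = 202 - 2 = 200$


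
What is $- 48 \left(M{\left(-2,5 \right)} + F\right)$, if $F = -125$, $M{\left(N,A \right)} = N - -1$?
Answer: $6048$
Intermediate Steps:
$M{\left(N,A \right)} = 1 + N$ ($M{\left(N,A \right)} = N + 1 = 1 + N$)
$- 48 \left(M{\left(-2,5 \right)} + F\right) = - 48 \left(\left(1 - 2\right) - 125\right) = - 48 \left(-1 - 125\right) = \left(-48\right) \left(-126\right) = 6048$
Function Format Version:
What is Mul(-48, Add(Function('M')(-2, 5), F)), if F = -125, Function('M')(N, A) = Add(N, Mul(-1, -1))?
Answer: 6048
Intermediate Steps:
Function('M')(N, A) = Add(1, N) (Function('M')(N, A) = Add(N, 1) = Add(1, N))
Mul(-48, Add(Function('M')(-2, 5), F)) = Mul(-48, Add(Add(1, -2), -125)) = Mul(-48, Add(-1, -125)) = Mul(-48, -126) = 6048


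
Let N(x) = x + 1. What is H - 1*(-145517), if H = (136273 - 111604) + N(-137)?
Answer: 170050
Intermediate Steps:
N(x) = 1 + x
H = 24533 (H = (136273 - 111604) + (1 - 137) = 24669 - 136 = 24533)
H - 1*(-145517) = 24533 - 1*(-145517) = 24533 + 145517 = 170050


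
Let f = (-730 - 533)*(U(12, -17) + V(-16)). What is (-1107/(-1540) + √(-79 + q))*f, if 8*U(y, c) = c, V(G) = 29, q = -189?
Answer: -60120063/2464 - 271545*I*√67/4 ≈ -24399.0 - 5.5567e+5*I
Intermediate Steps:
U(y, c) = c/8
f = -271545/8 (f = (-730 - 533)*((⅛)*(-17) + 29) = -1263*(-17/8 + 29) = -1263*215/8 = -271545/8 ≈ -33943.)
(-1107/(-1540) + √(-79 + q))*f = (-1107/(-1540) + √(-79 - 189))*(-271545/8) = (-1107*(-1/1540) + √(-268))*(-271545/8) = (1107/1540 + 2*I*√67)*(-271545/8) = -60120063/2464 - 271545*I*√67/4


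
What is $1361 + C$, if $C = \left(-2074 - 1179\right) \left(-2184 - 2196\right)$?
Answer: $14249501$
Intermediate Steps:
$C = 14248140$ ($C = \left(-3253\right) \left(-4380\right) = 14248140$)
$1361 + C = 1361 + 14248140 = 14249501$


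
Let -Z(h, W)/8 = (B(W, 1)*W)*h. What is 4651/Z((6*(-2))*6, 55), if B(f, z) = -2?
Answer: -4651/63360 ≈ -0.073406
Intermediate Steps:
Z(h, W) = 16*W*h (Z(h, W) = -8*(-2*W)*h = -(-16)*W*h = 16*W*h)
4651/Z((6*(-2))*6, 55) = 4651/((16*55*((6*(-2))*6))) = 4651/((16*55*(-12*6))) = 4651/((16*55*(-72))) = 4651/(-63360) = 4651*(-1/63360) = -4651/63360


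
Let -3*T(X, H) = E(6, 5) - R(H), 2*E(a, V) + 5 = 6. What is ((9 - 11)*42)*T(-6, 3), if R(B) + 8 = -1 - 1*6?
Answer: 434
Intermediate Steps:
E(a, V) = ½ (E(a, V) = -5/2 + (½)*6 = -5/2 + 3 = ½)
R(B) = -15 (R(B) = -8 + (-1 - 1*6) = -8 + (-1 - 6) = -8 - 7 = -15)
T(X, H) = -31/6 (T(X, H) = -(½ - 1*(-15))/3 = -(½ + 15)/3 = -⅓*31/2 = -31/6)
((9 - 11)*42)*T(-6, 3) = ((9 - 11)*42)*(-31/6) = -2*42*(-31/6) = -84*(-31/6) = 434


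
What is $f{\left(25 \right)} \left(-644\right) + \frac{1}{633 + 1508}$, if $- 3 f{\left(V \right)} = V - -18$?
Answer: $\frac{59288575}{6423} \approx 9230.7$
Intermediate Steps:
$f{\left(V \right)} = -6 - \frac{V}{3}$ ($f{\left(V \right)} = - \frac{V - -18}{3} = - \frac{V + 18}{3} = - \frac{18 + V}{3} = -6 - \frac{V}{3}$)
$f{\left(25 \right)} \left(-644\right) + \frac{1}{633 + 1508} = \left(-6 - \frac{25}{3}\right) \left(-644\right) + \frac{1}{633 + 1508} = \left(-6 - \frac{25}{3}\right) \left(-644\right) + \frac{1}{2141} = \left(- \frac{43}{3}\right) \left(-644\right) + \frac{1}{2141} = \frac{27692}{3} + \frac{1}{2141} = \frac{59288575}{6423}$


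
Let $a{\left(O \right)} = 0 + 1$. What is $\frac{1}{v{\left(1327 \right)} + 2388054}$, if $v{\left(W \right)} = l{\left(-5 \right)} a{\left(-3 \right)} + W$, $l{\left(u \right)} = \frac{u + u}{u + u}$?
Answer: $\frac{1}{2389382} \approx 4.1852 \cdot 10^{-7}$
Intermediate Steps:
$a{\left(O \right)} = 1$
$l{\left(u \right)} = 1$ ($l{\left(u \right)} = \frac{2 u}{2 u} = 2 u \frac{1}{2 u} = 1$)
$v{\left(W \right)} = 1 + W$ ($v{\left(W \right)} = 1 \cdot 1 + W = 1 + W$)
$\frac{1}{v{\left(1327 \right)} + 2388054} = \frac{1}{\left(1 + 1327\right) + 2388054} = \frac{1}{1328 + 2388054} = \frac{1}{2389382}$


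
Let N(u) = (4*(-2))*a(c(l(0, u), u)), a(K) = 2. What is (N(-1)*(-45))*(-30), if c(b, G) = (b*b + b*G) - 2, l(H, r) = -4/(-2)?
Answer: -21600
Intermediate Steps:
l(H, r) = 2 (l(H, r) = -4*(-½) = 2)
c(b, G) = -2 + b² + G*b (c(b, G) = (b² + G*b) - 2 = -2 + b² + G*b)
N(u) = -16 (N(u) = (4*(-2))*2 = -8*2 = -16)
(N(-1)*(-45))*(-30) = -16*(-45)*(-30) = 720*(-30) = -21600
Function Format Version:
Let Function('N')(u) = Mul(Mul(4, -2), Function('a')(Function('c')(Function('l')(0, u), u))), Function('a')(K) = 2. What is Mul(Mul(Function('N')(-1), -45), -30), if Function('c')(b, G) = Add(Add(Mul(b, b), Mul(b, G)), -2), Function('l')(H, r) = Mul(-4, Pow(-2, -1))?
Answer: -21600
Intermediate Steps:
Function('l')(H, r) = 2 (Function('l')(H, r) = Mul(-4, Rational(-1, 2)) = 2)
Function('c')(b, G) = Add(-2, Pow(b, 2), Mul(G, b)) (Function('c')(b, G) = Add(Add(Pow(b, 2), Mul(G, b)), -2) = Add(-2, Pow(b, 2), Mul(G, b)))
Function('N')(u) = -16 (Function('N')(u) = Mul(Mul(4, -2), 2) = Mul(-8, 2) = -16)
Mul(Mul(Function('N')(-1), -45), -30) = Mul(Mul(-16, -45), -30) = Mul(720, -30) = -21600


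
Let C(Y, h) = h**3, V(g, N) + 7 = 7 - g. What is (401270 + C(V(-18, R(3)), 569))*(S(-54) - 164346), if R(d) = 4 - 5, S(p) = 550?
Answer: -30240227015084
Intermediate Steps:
R(d) = -1
V(g, N) = -g (V(g, N) = -7 + (7 - g) = -g)
(401270 + C(V(-18, R(3)), 569))*(S(-54) - 164346) = (401270 + 569**3)*(550 - 164346) = (401270 + 184220009)*(-163796) = 184621279*(-163796) = -30240227015084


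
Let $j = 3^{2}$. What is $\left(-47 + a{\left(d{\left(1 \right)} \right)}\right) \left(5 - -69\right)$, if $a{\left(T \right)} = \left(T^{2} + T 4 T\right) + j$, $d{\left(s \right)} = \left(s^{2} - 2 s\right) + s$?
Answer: $-2812$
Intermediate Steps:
$j = 9$
$d{\left(s \right)} = s^{2} - s$
$a{\left(T \right)} = 9 + 5 T^{2}$ ($a{\left(T \right)} = \left(T^{2} + T 4 T\right) + 9 = \left(T^{2} + 4 T T\right) + 9 = \left(T^{2} + 4 T^{2}\right) + 9 = 5 T^{2} + 9 = 9 + 5 T^{2}$)
$\left(-47 + a{\left(d{\left(1 \right)} \right)}\right) \left(5 - -69\right) = \left(-47 + \left(9 + 5 \left(1 \left(-1 + 1\right)\right)^{2}\right)\right) \left(5 - -69\right) = \left(-47 + \left(9 + 5 \left(1 \cdot 0\right)^{2}\right)\right) \left(5 + 69\right) = \left(-47 + \left(9 + 5 \cdot 0^{2}\right)\right) 74 = \left(-47 + \left(9 + 5 \cdot 0\right)\right) 74 = \left(-47 + \left(9 + 0\right)\right) 74 = \left(-47 + 9\right) 74 = \left(-38\right) 74 = -2812$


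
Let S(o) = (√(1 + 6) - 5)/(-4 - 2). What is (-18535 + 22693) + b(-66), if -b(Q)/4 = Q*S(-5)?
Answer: 4378 - 44*√7 ≈ 4261.6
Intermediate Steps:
S(o) = ⅚ - √7/6 (S(o) = (√7 - 5)/(-6) = (-5 + √7)*(-⅙) = ⅚ - √7/6)
b(Q) = -4*Q*(⅚ - √7/6)
(-18535 + 22693) + b(-66) = (-18535 + 22693) + (⅔)*(-66)*(-5 + √7) = 4158 + (220 - 44*√7) = 4378 - 44*√7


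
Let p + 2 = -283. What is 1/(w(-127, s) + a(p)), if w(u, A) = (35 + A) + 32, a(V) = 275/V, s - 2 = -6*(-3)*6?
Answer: 57/10034 ≈ 0.0056807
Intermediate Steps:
p = -285 (p = -2 - 283 = -285)
s = 110 (s = 2 - 6*(-3)*6 = 2 + 18*6 = 2 + 108 = 110)
w(u, A) = 67 + A
1/(w(-127, s) + a(p)) = 1/((67 + 110) + 275/(-285)) = 1/(177 + 275*(-1/285)) = 1/(177 - 55/57) = 1/(10034/57) = 57/10034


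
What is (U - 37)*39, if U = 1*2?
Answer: -1365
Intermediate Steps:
U = 2
(U - 37)*39 = (2 - 37)*39 = -35*39 = -1365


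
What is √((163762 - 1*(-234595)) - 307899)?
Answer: √90458 ≈ 300.76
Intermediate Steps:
√((163762 - 1*(-234595)) - 307899) = √((163762 + 234595) - 307899) = √(398357 - 307899) = √90458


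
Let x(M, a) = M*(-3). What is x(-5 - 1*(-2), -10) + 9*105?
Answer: 954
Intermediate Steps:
x(M, a) = -3*M
x(-5 - 1*(-2), -10) + 9*105 = -3*(-5 - 1*(-2)) + 9*105 = -3*(-5 + 2) + 945 = -3*(-3) + 945 = 9 + 945 = 954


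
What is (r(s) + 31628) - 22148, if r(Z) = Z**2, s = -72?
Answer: 14664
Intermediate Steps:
(r(s) + 31628) - 22148 = ((-72)**2 + 31628) - 22148 = (5184 + 31628) - 22148 = 36812 - 22148 = 14664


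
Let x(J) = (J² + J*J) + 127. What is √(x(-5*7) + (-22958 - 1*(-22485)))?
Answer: 2*√526 ≈ 45.869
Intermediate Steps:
x(J) = 127 + 2*J² (x(J) = (J² + J²) + 127 = 2*J² + 127 = 127 + 2*J²)
√(x(-5*7) + (-22958 - 1*(-22485))) = √((127 + 2*(-5*7)²) + (-22958 - 1*(-22485))) = √((127 + 2*(-35)²) + (-22958 + 22485)) = √((127 + 2*1225) - 473) = √((127 + 2450) - 473) = √(2577 - 473) = √2104 = 2*√526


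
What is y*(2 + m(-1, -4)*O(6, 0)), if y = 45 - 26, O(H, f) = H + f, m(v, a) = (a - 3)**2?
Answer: 5624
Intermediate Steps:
m(v, a) = (-3 + a)**2
y = 19
y*(2 + m(-1, -4)*O(6, 0)) = 19*(2 + (-3 - 4)**2*(6 + 0)) = 19*(2 + (-7)**2*6) = 19*(2 + 49*6) = 19*(2 + 294) = 19*296 = 5624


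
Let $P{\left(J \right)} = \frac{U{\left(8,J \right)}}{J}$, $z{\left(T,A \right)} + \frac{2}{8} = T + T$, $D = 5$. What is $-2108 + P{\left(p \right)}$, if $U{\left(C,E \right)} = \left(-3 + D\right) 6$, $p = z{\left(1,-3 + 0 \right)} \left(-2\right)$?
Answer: $- \frac{14780}{7} \approx -2111.4$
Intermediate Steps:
$z{\left(T,A \right)} = - \frac{1}{4} + 2 T$ ($z{\left(T,A \right)} = - \frac{1}{4} + \left(T + T\right) = - \frac{1}{4} + 2 T$)
$p = - \frac{7}{2}$ ($p = \left(- \frac{1}{4} + 2 \cdot 1\right) \left(-2\right) = \left(- \frac{1}{4} + 2\right) \left(-2\right) = \frac{7}{4} \left(-2\right) = - \frac{7}{2} \approx -3.5$)
$U{\left(C,E \right)} = 12$ ($U{\left(C,E \right)} = \left(-3 + 5\right) 6 = 2 \cdot 6 = 12$)
$P{\left(J \right)} = \frac{12}{J}$
$-2108 + P{\left(p \right)} = -2108 + \frac{12}{- \frac{7}{2}} = -2108 + 12 \left(- \frac{2}{7}\right) = -2108 - \frac{24}{7} = - \frac{14780}{7}$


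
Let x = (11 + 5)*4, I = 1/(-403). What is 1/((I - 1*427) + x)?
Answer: -403/146290 ≈ -0.0027548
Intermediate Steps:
I = -1/403 ≈ -0.0024814
x = 64 (x = 16*4 = 64)
1/((I - 1*427) + x) = 1/((-1/403 - 1*427) + 64) = 1/((-1/403 - 427) + 64) = 1/(-172082/403 + 64) = 1/(-146290/403) = -403/146290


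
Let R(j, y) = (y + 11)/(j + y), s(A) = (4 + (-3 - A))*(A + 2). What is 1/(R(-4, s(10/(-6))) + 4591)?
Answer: 28/128441 ≈ 0.00021800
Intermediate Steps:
s(A) = (1 - A)*(2 + A)
R(j, y) = (11 + y)/(j + y)
1/(R(-4, s(10/(-6))) + 4591) = 1/((11 + (2 - 10/(-6) - (10/(-6))²))/(-4 + (2 - 10/(-6) - (10/(-6))²)) + 4591) = 1/((11 + (2 - 10*(-1)/6 - (10*(-⅙))²))/(-4 + (2 - 10*(-1)/6 - (10*(-⅙))²)) + 4591) = 1/((11 + (2 - 1*(-5/3) - (-5/3)²))/(-4 + (2 - 1*(-5/3) - (-5/3)²)) + 4591) = 1/((11 + (2 + 5/3 - 1*25/9))/(-4 + (2 + 5/3 - 1*25/9)) + 4591) = 1/((11 + (2 + 5/3 - 25/9))/(-4 + (2 + 5/3 - 25/9)) + 4591) = 1/((11 + 8/9)/(-4 + 8/9) + 4591) = 1/((107/9)/(-28/9) + 4591) = 1/(-9/28*107/9 + 4591) = 1/(-107/28 + 4591) = 1/(128441/28) = 28/128441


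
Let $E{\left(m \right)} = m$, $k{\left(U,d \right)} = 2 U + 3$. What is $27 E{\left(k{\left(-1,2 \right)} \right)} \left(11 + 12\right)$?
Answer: $621$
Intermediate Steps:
$k{\left(U,d \right)} = 3 + 2 U$
$27 E{\left(k{\left(-1,2 \right)} \right)} \left(11 + 12\right) = 27 \left(3 + 2 \left(-1\right)\right) \left(11 + 12\right) = 27 \left(3 - 2\right) 23 = 27 \cdot 1 \cdot 23 = 27 \cdot 23 = 621$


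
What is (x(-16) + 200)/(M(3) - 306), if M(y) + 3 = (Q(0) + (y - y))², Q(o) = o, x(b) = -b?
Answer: -72/103 ≈ -0.69903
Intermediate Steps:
M(y) = -3 (M(y) = -3 + (0 + (y - y))² = -3 + (0 + 0)² = -3 + 0² = -3 + 0 = -3)
(x(-16) + 200)/(M(3) - 306) = (-1*(-16) + 200)/(-3 - 306) = (16 + 200)/(-309) = 216*(-1/309) = -72/103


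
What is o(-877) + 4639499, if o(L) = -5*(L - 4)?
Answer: 4643904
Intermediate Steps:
o(L) = 20 - 5*L (o(L) = -5*(-4 + L) = 20 - 5*L)
o(-877) + 4639499 = (20 - 5*(-877)) + 4639499 = (20 + 4385) + 4639499 = 4405 + 4639499 = 4643904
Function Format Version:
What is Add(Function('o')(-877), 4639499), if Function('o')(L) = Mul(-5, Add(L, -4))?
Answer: 4643904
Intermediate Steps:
Function('o')(L) = Add(20, Mul(-5, L)) (Function('o')(L) = Mul(-5, Add(-4, L)) = Add(20, Mul(-5, L)))
Add(Function('o')(-877), 4639499) = Add(Add(20, Mul(-5, -877)), 4639499) = Add(Add(20, 4385), 4639499) = Add(4405, 4639499) = 4643904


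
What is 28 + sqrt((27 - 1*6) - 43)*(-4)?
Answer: 28 - 4*I*sqrt(22) ≈ 28.0 - 18.762*I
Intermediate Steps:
28 + sqrt((27 - 1*6) - 43)*(-4) = 28 + sqrt((27 - 6) - 43)*(-4) = 28 + sqrt(21 - 43)*(-4) = 28 + sqrt(-22)*(-4) = 28 + (I*sqrt(22))*(-4) = 28 - 4*I*sqrt(22)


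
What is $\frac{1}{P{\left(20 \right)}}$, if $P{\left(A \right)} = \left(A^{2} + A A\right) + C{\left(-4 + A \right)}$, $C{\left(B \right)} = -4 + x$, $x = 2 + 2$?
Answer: $\frac{1}{800} \approx 0.00125$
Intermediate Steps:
$x = 4$
$C{\left(B \right)} = 0$ ($C{\left(B \right)} = -4 + 4 = 0$)
$P{\left(A \right)} = 2 A^{2}$ ($P{\left(A \right)} = \left(A^{2} + A A\right) + 0 = \left(A^{2} + A^{2}\right) + 0 = 2 A^{2} + 0 = 2 A^{2}$)
$\frac{1}{P{\left(20 \right)}} = \frac{1}{2 \cdot 20^{2}} = \frac{1}{2 \cdot 400} = \frac{1}{800}$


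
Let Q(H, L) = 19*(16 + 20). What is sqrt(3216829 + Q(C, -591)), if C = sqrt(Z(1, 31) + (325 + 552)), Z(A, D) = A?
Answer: sqrt(3217513) ≈ 1793.7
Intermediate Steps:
C = sqrt(878) (C = sqrt(1 + (325 + 552)) = sqrt(1 + 877) = sqrt(878) ≈ 29.631)
Q(H, L) = 684 (Q(H, L) = 19*36 = 684)
sqrt(3216829 + Q(C, -591)) = sqrt(3216829 + 684) = sqrt(3217513)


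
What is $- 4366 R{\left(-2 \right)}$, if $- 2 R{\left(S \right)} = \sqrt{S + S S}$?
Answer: $2183 \sqrt{2} \approx 3087.2$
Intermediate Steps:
$R{\left(S \right)} = - \frac{\sqrt{S + S^{2}}}{2}$ ($R{\left(S \right)} = - \frac{\sqrt{S + S S}}{2} = - \frac{\sqrt{S + S^{2}}}{2}$)
$- 4366 R{\left(-2 \right)} = - 4366 \left(- \frac{\sqrt{- 2 \left(1 - 2\right)}}{2}\right) = - 4366 \left(- \frac{\sqrt{\left(-2\right) \left(-1\right)}}{2}\right) = - 4366 \left(- \frac{\sqrt{2}}{2}\right) = 2183 \sqrt{2}$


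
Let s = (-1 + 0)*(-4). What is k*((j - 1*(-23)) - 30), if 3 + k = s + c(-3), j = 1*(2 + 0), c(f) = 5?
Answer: -30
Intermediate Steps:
s = 4 (s = -1*(-4) = 4)
j = 2 (j = 1*2 = 2)
k = 6 (k = -3 + (4 + 5) = -3 + 9 = 6)
k*((j - 1*(-23)) - 30) = 6*((2 - 1*(-23)) - 30) = 6*((2 + 23) - 30) = 6*(25 - 30) = 6*(-5) = -30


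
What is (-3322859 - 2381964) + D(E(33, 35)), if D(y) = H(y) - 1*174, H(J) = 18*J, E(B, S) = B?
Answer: -5704403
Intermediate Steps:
D(y) = -174 + 18*y (D(y) = 18*y - 1*174 = 18*y - 174 = -174 + 18*y)
(-3322859 - 2381964) + D(E(33, 35)) = (-3322859 - 2381964) + (-174 + 18*33) = -5704823 + (-174 + 594) = -5704823 + 420 = -5704403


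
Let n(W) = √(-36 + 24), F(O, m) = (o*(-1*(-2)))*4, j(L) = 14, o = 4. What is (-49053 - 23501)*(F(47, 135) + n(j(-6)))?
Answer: -2321728 - 145108*I*√3 ≈ -2.3217e+6 - 2.5133e+5*I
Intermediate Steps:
F(O, m) = 32 (F(O, m) = (4*(-1*(-2)))*4 = (4*2)*4 = 8*4 = 32)
n(W) = 2*I*√3 (n(W) = √(-12) = 2*I*√3)
(-49053 - 23501)*(F(47, 135) + n(j(-6))) = (-49053 - 23501)*(32 + 2*I*√3) = -72554*(32 + 2*I*√3) = -2321728 - 145108*I*√3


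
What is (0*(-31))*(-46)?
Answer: 0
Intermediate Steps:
(0*(-31))*(-46) = 0*(-46) = 0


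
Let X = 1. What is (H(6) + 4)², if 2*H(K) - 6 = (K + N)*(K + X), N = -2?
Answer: 441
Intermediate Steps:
H(K) = 3 + (1 + K)*(-2 + K)/2 (H(K) = 3 + ((K - 2)*(K + 1))/2 = 3 + ((-2 + K)*(1 + K))/2 = 3 + ((1 + K)*(-2 + K))/2 = 3 + (1 + K)*(-2 + K)/2)
(H(6) + 4)² = ((2 + (½)*6² - ½*6) + 4)² = ((2 + (½)*36 - 3) + 4)² = ((2 + 18 - 3) + 4)² = (17 + 4)² = 21² = 441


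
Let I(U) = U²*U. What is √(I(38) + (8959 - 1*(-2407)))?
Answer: √66238 ≈ 257.37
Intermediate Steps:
I(U) = U³
√(I(38) + (8959 - 1*(-2407))) = √(38³ + (8959 - 1*(-2407))) = √(54872 + (8959 + 2407)) = √(54872 + 11366) = √66238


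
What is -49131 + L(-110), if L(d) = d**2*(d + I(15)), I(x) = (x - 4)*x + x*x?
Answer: 3338869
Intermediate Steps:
I(x) = x**2 + x*(-4 + x) (I(x) = (-4 + x)*x + x**2 = x*(-4 + x) + x**2 = x**2 + x*(-4 + x))
L(d) = d**2*(390 + d) (L(d) = d**2*(d + 2*15*(-2 + 15)) = d**2*(d + 2*15*13) = d**2*(d + 390) = d**2*(390 + d))
-49131 + L(-110) = -49131 + (-110)**2*(390 - 110) = -49131 + 12100*280 = -49131 + 3388000 = 3338869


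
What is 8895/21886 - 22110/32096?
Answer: -49601385/175613264 ≈ -0.28245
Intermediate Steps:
8895/21886 - 22110/32096 = 8895*(1/21886) - 22110*1/32096 = 8895/21886 - 11055/16048 = -49601385/175613264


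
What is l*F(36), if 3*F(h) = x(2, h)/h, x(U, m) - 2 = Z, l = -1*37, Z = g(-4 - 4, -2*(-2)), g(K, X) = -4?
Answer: 37/54 ≈ 0.68519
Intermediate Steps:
Z = -4
l = -37
x(U, m) = -2 (x(U, m) = 2 - 4 = -2)
F(h) = -2/(3*h) (F(h) = (-2/h)/3 = -2/(3*h))
l*F(36) = -(-74)/(3*36) = -37*(-1/54) = 37/54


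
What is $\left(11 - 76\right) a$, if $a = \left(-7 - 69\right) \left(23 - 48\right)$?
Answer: $-123500$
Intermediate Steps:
$a = 1900$ ($a = \left(-76\right) \left(-25\right) = 1900$)
$\left(11 - 76\right) a = \left(11 - 76\right) 1900 = \left(-65\right) 1900 = -123500$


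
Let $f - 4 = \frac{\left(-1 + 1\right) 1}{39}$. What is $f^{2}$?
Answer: $16$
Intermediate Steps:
$f = 4$ ($f = 4 + \frac{\left(-1 + 1\right) 1}{39} = 4 + 0 \cdot 1 \cdot \frac{1}{39} = 4 + 0 \cdot \frac{1}{39} = 4 + 0 = 4$)
$f^{2} = 4^{2} = 16$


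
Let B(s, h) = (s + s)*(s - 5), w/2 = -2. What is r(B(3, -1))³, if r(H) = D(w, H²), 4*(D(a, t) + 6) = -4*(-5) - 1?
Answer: -125/64 ≈ -1.9531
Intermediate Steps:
w = -4 (w = 2*(-2) = -4)
D(a, t) = -5/4 (D(a, t) = -6 + (-4*(-5) - 1)/4 = -6 + (20 - 1)/4 = -6 + (¼)*19 = -6 + 19/4 = -5/4)
B(s, h) = 2*s*(-5 + s) (B(s, h) = (2*s)*(-5 + s) = 2*s*(-5 + s))
r(H) = -5/4
r(B(3, -1))³ = (-5/4)³ = -125/64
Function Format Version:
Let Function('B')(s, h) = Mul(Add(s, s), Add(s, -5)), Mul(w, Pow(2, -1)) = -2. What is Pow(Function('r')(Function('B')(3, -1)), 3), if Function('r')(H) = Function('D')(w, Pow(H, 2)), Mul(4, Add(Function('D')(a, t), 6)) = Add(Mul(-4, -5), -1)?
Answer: Rational(-125, 64) ≈ -1.9531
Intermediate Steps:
w = -4 (w = Mul(2, -2) = -4)
Function('D')(a, t) = Rational(-5, 4) (Function('D')(a, t) = Add(-6, Mul(Rational(1, 4), Add(Mul(-4, -5), -1))) = Add(-6, Mul(Rational(1, 4), Add(20, -1))) = Add(-6, Mul(Rational(1, 4), 19)) = Add(-6, Rational(19, 4)) = Rational(-5, 4))
Function('B')(s, h) = Mul(2, s, Add(-5, s)) (Function('B')(s, h) = Mul(Mul(2, s), Add(-5, s)) = Mul(2, s, Add(-5, s)))
Function('r')(H) = Rational(-5, 4)
Pow(Function('r')(Function('B')(3, -1)), 3) = Pow(Rational(-5, 4), 3) = Rational(-125, 64)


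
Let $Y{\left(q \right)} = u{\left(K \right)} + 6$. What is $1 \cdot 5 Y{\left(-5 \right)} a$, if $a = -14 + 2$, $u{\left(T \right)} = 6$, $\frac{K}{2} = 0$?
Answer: $-720$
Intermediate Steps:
$K = 0$ ($K = 2 \cdot 0 = 0$)
$a = -12$
$Y{\left(q \right)} = 12$ ($Y{\left(q \right)} = 6 + 6 = 12$)
$1 \cdot 5 Y{\left(-5 \right)} a = 1 \cdot 5 \cdot 12 \left(-12\right) = 5 \cdot 12 \left(-12\right) = 60 \left(-12\right) = -720$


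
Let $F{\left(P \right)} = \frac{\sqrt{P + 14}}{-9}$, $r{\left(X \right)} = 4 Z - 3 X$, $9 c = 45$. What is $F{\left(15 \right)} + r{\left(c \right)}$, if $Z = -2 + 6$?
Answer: $1 - \frac{\sqrt{29}}{9} \approx 0.40165$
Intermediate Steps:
$c = 5$ ($c = \frac{1}{9} \cdot 45 = 5$)
$Z = 4$
$r{\left(X \right)} = 16 - 3 X$ ($r{\left(X \right)} = 4 \cdot 4 - 3 X = 16 - 3 X$)
$F{\left(P \right)} = - \frac{\sqrt{14 + P}}{9}$ ($F{\left(P \right)} = \sqrt{14 + P} \left(- \frac{1}{9}\right) = - \frac{\sqrt{14 + P}}{9}$)
$F{\left(15 \right)} + r{\left(c \right)} = - \frac{\sqrt{14 + 15}}{9} + \left(16 - 15\right) = - \frac{\sqrt{29}}{9} + \left(16 - 15\right) = - \frac{\sqrt{29}}{9} + 1 = 1 - \frac{\sqrt{29}}{9}$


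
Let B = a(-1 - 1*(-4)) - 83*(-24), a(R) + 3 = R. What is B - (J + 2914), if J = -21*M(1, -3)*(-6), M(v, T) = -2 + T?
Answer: -292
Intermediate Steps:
a(R) = -3 + R
J = -630 (J = -21*(-2 - 3)*(-6) = -21*(-5)*(-6) = 105*(-6) = -630)
B = 1992 (B = (-3 + (-1 - 1*(-4))) - 83*(-24) = (-3 + (-1 + 4)) + 1992 = (-3 + 3) + 1992 = 0 + 1992 = 1992)
B - (J + 2914) = 1992 - (-630 + 2914) = 1992 - 1*2284 = 1992 - 2284 = -292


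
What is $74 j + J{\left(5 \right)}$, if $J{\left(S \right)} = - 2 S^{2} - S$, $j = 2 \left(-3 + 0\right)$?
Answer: $-499$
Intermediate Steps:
$j = -6$ ($j = 2 \left(-3\right) = -6$)
$J{\left(S \right)} = - S - 2 S^{2}$
$74 j + J{\left(5 \right)} = 74 \left(-6\right) - 5 \left(1 + 2 \cdot 5\right) = -444 - 5 \left(1 + 10\right) = -444 - 5 \cdot 11 = -444 - 55 = -499$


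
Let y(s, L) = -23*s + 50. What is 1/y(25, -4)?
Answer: -1/525 ≈ -0.0019048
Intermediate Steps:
y(s, L) = 50 - 23*s
1/y(25, -4) = 1/(50 - 23*25) = 1/(50 - 575) = 1/(-525) = -1/525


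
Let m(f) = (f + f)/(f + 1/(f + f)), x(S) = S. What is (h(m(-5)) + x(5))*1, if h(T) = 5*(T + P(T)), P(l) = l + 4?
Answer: 2275/51 ≈ 44.608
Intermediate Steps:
P(l) = 4 + l
m(f) = 2*f/(f + 1/(2*f)) (m(f) = (2*f)/(f + 1/(2*f)) = 2*f/(f + 1/(2*f)))
h(T) = 20 + 10*T (h(T) = 5*(T + (4 + T)) = 5*(4 + 2*T) = 20 + 10*T)
(h(m(-5)) + x(5))*1 = ((20 + 10*(4*(-5)**2/(1 + 2*(-5)**2))) + 5)*1 = ((20 + 10*(4*25/(1 + 2*25))) + 5)*1 = ((20 + 10*(4*25/(1 + 50))) + 5)*1 = ((20 + 10*(4*25/51)) + 5)*1 = ((20 + 10*(4*25*(1/51))) + 5)*1 = ((20 + 10*(100/51)) + 5)*1 = ((20 + 1000/51) + 5)*1 = (2020/51 + 5)*1 = (2275/51)*1 = 2275/51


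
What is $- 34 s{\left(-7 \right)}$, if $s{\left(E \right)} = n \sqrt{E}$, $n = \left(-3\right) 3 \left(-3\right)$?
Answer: $- 918 i \sqrt{7} \approx - 2428.8 i$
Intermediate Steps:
$n = 27$ ($n = \left(-9\right) \left(-3\right) = 27$)
$s{\left(E \right)} = 27 \sqrt{E}$
$- 34 s{\left(-7 \right)} = - 34 \cdot 27 \sqrt{-7} = - 34 \cdot 27 i \sqrt{7} = - 918 i \sqrt{7}$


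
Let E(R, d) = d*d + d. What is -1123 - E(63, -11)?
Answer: -1233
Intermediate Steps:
E(R, d) = d + d**2 (E(R, d) = d**2 + d = d + d**2)
-1123 - E(63, -11) = -1123 - (-11)*(1 - 11) = -1123 - (-11)*(-10) = -1123 - 1*110 = -1123 - 110 = -1233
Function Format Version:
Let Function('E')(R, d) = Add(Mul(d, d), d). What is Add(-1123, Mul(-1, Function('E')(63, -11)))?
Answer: -1233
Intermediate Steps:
Function('E')(R, d) = Add(d, Pow(d, 2)) (Function('E')(R, d) = Add(Pow(d, 2), d) = Add(d, Pow(d, 2)))
Add(-1123, Mul(-1, Function('E')(63, -11))) = Add(-1123, Mul(-1, Mul(-11, Add(1, -11)))) = Add(-1123, Mul(-1, Mul(-11, -10))) = Add(-1123, Mul(-1, 110)) = Add(-1123, -110) = -1233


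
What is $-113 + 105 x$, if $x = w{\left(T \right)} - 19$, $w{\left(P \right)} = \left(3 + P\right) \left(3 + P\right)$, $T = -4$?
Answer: $-2003$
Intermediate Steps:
$w{\left(P \right)} = \left(3 + P\right)^{2}$
$x = -18$ ($x = \left(3 - 4\right)^{2} - 19 = \left(-1\right)^{2} - 19 = 1 - 19 = -18$)
$-113 + 105 x = -113 + 105 \left(-18\right) = -113 - 1890 = -2003$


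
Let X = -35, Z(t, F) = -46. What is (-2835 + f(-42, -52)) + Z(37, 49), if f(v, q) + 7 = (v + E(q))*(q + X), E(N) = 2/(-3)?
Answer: 824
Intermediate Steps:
E(N) = -⅔ (E(N) = 2*(-⅓) = -⅔)
f(v, q) = -7 + (-35 + q)*(-⅔ + v) (f(v, q) = -7 + (v - ⅔)*(q - 35) = -7 + (-⅔ + v)*(-35 + q) = -7 + (-35 + q)*(-⅔ + v))
(-2835 + f(-42, -52)) + Z(37, 49) = (-2835 + (49/3 - 35*(-42) - ⅔*(-52) - 52*(-42))) - 46 = (-2835 + (49/3 + 1470 + 104/3 + 2184)) - 46 = (-2835 + 3705) - 46 = 870 - 46 = 824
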